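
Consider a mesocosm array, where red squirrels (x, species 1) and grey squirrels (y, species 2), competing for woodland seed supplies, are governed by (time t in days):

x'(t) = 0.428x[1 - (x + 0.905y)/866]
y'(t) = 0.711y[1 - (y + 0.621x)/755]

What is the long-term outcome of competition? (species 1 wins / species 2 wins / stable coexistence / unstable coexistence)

stable coexistence

Compare the nullcline intercepts: K1/α12 = 866/0.905 = 957 > K2 = 755; K2/α21 = 755/0.621 = 1220 > K1 = 866.
Since both inequalities hold, each species can invade when rare, so the interior equilibrium is stable.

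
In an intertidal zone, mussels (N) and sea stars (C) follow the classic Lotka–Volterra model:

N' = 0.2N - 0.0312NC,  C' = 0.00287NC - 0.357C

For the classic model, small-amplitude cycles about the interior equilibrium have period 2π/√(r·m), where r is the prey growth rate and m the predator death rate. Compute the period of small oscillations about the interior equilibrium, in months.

Here r = 0.2 and m = 0.357, so r·m = 0.0714.
ω = √0.0714 = 0.267 per month, hence T = 2π/ω ≈ 23.5 months.

T ≈ 23.5 months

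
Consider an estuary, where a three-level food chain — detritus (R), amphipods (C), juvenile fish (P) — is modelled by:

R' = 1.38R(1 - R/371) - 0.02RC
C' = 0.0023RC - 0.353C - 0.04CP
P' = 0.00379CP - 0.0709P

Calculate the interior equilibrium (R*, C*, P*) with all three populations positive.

From dP/dt = 0: 0.00379C* = 0.0709, so C* = 18.7.
From dR/dt = 0: 1.38(1 - R*/371) = 0.02·18.7, giving R* = 371·(1 - 0.271) = 270.
From dC/dt = 0: 0.0023·270 - 0.353 = 0.04P*, so P* = 0.269/0.04 = 6.72.

R* ≈ 270, C* ≈ 18.7, P* ≈ 6.72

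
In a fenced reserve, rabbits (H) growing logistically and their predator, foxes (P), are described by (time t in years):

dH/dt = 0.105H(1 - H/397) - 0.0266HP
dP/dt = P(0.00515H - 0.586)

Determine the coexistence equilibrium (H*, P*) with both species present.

From dP/dt = 0 with P > 0: 0.00515H* = 0.586, so H* = 114.
Substitute into dH/dt = 0: 0.105(1 - 114/397) = 0.0266P*.
The bracket is 0.713, giving P* = 0.0749/0.0266 = 2.82.

H* ≈ 114, P* ≈ 2.82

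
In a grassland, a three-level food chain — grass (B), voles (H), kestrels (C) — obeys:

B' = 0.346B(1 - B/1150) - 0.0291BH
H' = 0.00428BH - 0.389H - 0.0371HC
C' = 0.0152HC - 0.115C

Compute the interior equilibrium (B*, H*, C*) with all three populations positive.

From dC/dt = 0: 0.0152H* = 0.115, so H* = 7.57.
From dB/dt = 0: 0.346(1 - B*/1150) = 0.0291·7.57, giving B* = 1150·(1 - 0.636) = 418.
From dH/dt = 0: 0.00428·418 - 0.389 = 0.0371C*, so C* = 1.4/0.0371 = 37.8.

B* ≈ 418, H* ≈ 7.57, C* ≈ 37.8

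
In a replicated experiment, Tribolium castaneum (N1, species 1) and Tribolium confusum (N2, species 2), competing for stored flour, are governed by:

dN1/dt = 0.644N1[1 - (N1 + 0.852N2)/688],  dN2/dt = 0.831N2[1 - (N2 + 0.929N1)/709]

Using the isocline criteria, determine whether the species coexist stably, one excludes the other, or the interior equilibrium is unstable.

stable coexistence

Compare the nullcline intercepts: K1/α12 = 688/0.852 = 808 > K2 = 709; K2/α21 = 709/0.929 = 763 > K1 = 688.
Since both inequalities hold, each species can invade when rare, so the interior equilibrium is stable.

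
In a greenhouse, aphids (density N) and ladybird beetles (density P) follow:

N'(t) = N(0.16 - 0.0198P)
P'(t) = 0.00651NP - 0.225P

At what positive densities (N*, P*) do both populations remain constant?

N* ≈ 34.6, P* ≈ 8.08

Set dP/dt = 0 with P > 0: 0.00651N - 0.225 = 0, so N* = 0.225/0.00651 = 34.6.
Set dN/dt = 0 with N > 0: 0.16 - 0.0198P = 0, so P* = 0.16/0.0198 = 8.08.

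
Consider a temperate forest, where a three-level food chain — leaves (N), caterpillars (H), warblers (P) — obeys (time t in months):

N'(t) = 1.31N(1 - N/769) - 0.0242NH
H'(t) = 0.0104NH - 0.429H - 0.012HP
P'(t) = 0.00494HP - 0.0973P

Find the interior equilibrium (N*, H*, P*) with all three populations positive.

From dP/dt = 0: 0.00494H* = 0.0973, so H* = 19.7.
From dN/dt = 0: 1.31(1 - N*/769) = 0.0242·19.7, giving N* = 769·(1 - 0.364) = 489.
From dH/dt = 0: 0.0104·489 - 0.429 = 0.012P*, so P* = 4.66/0.012 = 388.

N* ≈ 489, H* ≈ 19.7, P* ≈ 388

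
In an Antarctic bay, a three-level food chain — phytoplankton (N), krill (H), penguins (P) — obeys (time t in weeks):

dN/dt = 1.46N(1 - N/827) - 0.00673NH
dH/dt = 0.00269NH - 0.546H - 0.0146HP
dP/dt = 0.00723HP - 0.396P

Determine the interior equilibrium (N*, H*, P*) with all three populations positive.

From dP/dt = 0: 0.00723H* = 0.396, so H* = 54.8.
From dN/dt = 0: 1.46(1 - N*/827) = 0.00673·54.8, giving N* = 827·(1 - 0.252) = 618.
From dH/dt = 0: 0.00269·618 - 0.546 = 0.0146P*, so P* = 1.12/0.0146 = 76.5.

N* ≈ 618, H* ≈ 54.8, P* ≈ 76.5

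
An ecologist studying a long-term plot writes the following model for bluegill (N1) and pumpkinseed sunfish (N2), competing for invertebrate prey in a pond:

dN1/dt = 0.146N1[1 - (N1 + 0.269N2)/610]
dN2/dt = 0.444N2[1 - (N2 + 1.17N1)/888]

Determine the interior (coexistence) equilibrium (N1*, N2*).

N1* ≈ 542, N2* ≈ 254

Setting both brackets to zero gives the nullclines N1 + 0.269N2 = 610 and 1.17N1 + N2 = 888.
Substituting N2 = 888 - 1.17N1 into the first: N1(1 - 0.269·1.17) = 610 - 0.269·888.
So N1* = 371/0.685 = 542, and then N2* = 888 - 1.17·542 = 254.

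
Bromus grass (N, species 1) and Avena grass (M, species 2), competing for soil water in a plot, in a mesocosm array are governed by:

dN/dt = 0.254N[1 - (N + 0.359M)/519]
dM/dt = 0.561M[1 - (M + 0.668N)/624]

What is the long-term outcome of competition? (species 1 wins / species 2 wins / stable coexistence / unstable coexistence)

stable coexistence

Compare the nullcline intercepts: K1/α12 = 519/0.359 = 1450 > K2 = 624; K2/α21 = 624/0.668 = 934 > K1 = 519.
Since both inequalities hold, each species can invade when rare, so the interior equilibrium is stable.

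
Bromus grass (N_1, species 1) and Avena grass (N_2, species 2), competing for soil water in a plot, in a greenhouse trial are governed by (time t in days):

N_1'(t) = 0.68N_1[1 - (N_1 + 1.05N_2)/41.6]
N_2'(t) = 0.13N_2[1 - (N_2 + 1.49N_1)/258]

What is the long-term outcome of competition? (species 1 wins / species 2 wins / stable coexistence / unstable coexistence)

species 2 excludes species 1

Compare the nullcline intercepts: K1/α12 = 41.6/1.05 = 39.6 < K2 = 258; K2/α21 = 258/1.49 = 173 > K1 = 41.6.
Since the inequalities point opposite ways, species 2 can invade but species 1 cannot.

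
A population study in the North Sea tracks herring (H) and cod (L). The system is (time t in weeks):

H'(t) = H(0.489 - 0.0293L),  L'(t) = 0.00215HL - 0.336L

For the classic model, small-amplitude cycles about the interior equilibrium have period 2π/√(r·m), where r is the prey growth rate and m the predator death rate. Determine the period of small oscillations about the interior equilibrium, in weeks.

Here r = 0.489 and m = 0.336, so r·m = 0.164.
ω = √0.164 = 0.405 per week, hence T = 2π/ω ≈ 15.5 weeks.

T ≈ 15.5 weeks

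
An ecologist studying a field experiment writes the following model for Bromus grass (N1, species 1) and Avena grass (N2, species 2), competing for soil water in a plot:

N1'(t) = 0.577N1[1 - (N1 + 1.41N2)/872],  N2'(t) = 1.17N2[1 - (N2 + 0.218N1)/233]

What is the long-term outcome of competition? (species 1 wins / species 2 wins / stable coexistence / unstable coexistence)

stable coexistence

Compare the nullcline intercepts: K1/α12 = 872/1.41 = 618 > K2 = 233; K2/α21 = 233/0.218 = 1070 > K1 = 872.
Since both inequalities hold, each species can invade when rare, so the interior equilibrium is stable.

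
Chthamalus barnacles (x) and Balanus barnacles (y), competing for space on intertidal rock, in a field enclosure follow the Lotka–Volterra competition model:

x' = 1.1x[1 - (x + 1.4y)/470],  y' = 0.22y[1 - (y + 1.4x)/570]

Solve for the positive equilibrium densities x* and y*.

Setting both brackets to zero gives the nullclines x + 1.4y = 470 and 1.4x + y = 570.
Substituting y = 570 - 1.4x into the first: x(1 - 1.4·1.4) = 470 - 1.4·570.
So x* = -328/-0.96 = 342, and then y* = 570 - 1.4·342 = 91.7.

x* ≈ 342, y* ≈ 91.7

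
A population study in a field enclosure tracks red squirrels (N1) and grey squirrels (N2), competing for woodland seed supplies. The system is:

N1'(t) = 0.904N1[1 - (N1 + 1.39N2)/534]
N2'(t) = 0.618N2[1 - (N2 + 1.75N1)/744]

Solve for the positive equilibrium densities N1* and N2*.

N1* ≈ 349, N2* ≈ 133

Setting both brackets to zero gives the nullclines N1 + 1.39N2 = 534 and 1.75N1 + N2 = 744.
Substituting N2 = 744 - 1.75N1 into the first: N1(1 - 1.39·1.75) = 534 - 1.39·744.
So N1* = -500/-1.43 = 349, and then N2* = 744 - 1.75·349 = 133.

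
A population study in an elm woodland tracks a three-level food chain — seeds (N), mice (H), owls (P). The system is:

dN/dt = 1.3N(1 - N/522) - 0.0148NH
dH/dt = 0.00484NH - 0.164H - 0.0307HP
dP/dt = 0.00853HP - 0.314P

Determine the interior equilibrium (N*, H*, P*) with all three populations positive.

From dP/dt = 0: 0.00853H* = 0.314, so H* = 36.8.
From dN/dt = 0: 1.3(1 - N*/522) = 0.0148·36.8, giving N* = 522·(1 - 0.419) = 303.
From dH/dt = 0: 0.00484·303 - 0.164 = 0.0307P*, so P* = 1.3/0.0307 = 42.5.

N* ≈ 303, H* ≈ 36.8, P* ≈ 42.5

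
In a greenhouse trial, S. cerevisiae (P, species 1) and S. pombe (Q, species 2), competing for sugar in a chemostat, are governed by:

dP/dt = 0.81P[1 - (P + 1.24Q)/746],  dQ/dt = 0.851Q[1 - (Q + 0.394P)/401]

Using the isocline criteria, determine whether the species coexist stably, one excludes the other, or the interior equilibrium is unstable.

stable coexistence

Compare the nullcline intercepts: K1/α12 = 746/1.24 = 602 > K2 = 401; K2/α21 = 401/0.394 = 1020 > K1 = 746.
Since both inequalities hold, each species can invade when rare, so the interior equilibrium is stable.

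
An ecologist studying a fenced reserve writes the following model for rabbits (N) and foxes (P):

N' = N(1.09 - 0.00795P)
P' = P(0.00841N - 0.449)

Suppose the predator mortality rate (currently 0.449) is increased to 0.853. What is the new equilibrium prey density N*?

N* ≈ 101

At the interior fixed point, setting dP/dt = 0 with P > 0 fixes N* = (predator death rate)/(NP coefficient) — independent of the other coefficients.
With the change, N* = 0.853/0.00841 = 101; it rises from 53.4.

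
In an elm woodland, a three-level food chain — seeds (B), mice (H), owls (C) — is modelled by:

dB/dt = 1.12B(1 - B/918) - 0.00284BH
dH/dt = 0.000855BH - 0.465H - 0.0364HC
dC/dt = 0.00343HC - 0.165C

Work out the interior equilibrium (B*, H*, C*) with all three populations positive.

B* ≈ 806, H* ≈ 48.1, C* ≈ 6.16

From dC/dt = 0: 0.00343H* = 0.165, so H* = 48.1.
From dB/dt = 0: 1.12(1 - B*/918) = 0.00284·48.1, giving B* = 918·(1 - 0.122) = 806.
From dH/dt = 0: 0.000855·806 - 0.465 = 0.0364C*, so C* = 0.224/0.0364 = 6.16.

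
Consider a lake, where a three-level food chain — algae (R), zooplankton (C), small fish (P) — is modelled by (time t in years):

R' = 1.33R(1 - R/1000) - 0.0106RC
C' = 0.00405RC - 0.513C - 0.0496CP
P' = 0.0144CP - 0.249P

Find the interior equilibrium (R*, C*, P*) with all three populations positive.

From dP/dt = 0: 0.0144C* = 0.249, so C* = 17.3.
From dR/dt = 0: 1.33(1 - R*/1000) = 0.0106·17.3, giving R* = 1000·(1 - 0.138) = 862.
From dC/dt = 0: 0.00405·862 - 0.513 = 0.0496P*, so P* = 2.98/0.0496 = 60.1.

R* ≈ 862, C* ≈ 17.3, P* ≈ 60.1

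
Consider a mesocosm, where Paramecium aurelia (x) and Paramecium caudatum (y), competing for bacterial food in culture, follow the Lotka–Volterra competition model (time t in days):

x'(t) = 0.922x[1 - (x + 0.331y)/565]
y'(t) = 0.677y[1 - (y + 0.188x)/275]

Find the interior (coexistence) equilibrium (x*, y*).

x* ≈ 505, y* ≈ 180

Setting both brackets to zero gives the nullclines x + 0.331y = 565 and 0.188x + y = 275.
Substituting y = 275 - 0.188x into the first: x(1 - 0.331·0.188) = 565 - 0.331·275.
So x* = 474/0.938 = 505, and then y* = 275 - 0.188·505 = 180.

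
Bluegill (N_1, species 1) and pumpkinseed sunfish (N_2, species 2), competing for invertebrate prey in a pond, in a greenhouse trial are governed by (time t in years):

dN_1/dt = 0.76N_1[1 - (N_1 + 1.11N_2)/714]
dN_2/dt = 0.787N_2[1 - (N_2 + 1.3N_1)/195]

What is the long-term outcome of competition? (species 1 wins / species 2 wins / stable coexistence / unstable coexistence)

Compare the nullcline intercepts: K1/α12 = 714/1.11 = 643 > K2 = 195; K2/α21 = 195/1.3 = 150 < K1 = 714.
Since the inequalities point opposite ways, species 1 can invade but species 2 cannot.

species 1 excludes species 2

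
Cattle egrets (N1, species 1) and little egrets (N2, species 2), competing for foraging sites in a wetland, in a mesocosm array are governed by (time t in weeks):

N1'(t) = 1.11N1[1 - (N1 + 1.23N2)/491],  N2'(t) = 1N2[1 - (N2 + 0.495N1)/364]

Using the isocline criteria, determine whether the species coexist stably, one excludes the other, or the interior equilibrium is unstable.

stable coexistence

Compare the nullcline intercepts: K1/α12 = 491/1.23 = 399 > K2 = 364; K2/α21 = 364/0.495 = 735 > K1 = 491.
Since both inequalities hold, each species can invade when rare, so the interior equilibrium is stable.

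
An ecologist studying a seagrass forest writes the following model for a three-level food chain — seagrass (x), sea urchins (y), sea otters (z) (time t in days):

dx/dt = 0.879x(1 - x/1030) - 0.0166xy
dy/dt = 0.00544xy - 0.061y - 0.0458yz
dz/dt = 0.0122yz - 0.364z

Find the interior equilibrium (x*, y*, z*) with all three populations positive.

From dz/dt = 0: 0.0122y* = 0.364, so y* = 29.8.
From dx/dt = 0: 0.879(1 - x*/1030) = 0.0166·29.8, giving x* = 1030·(1 - 0.563) = 450.
From dy/dt = 0: 0.00544·450 - 0.061 = 0.0458z*, so z* = 2.39/0.0458 = 52.1.

x* ≈ 450, y* ≈ 29.8, z* ≈ 52.1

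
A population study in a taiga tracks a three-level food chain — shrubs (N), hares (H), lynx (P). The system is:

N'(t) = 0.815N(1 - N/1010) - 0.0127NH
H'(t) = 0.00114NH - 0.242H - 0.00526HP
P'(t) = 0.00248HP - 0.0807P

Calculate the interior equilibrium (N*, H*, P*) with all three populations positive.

N* ≈ 498, H* ≈ 32.5, P* ≈ 61.9

From dP/dt = 0: 0.00248H* = 0.0807, so H* = 32.5.
From dN/dt = 0: 0.815(1 - N*/1010) = 0.0127·32.5, giving N* = 1010·(1 - 0.507) = 498.
From dH/dt = 0: 0.00114·498 - 0.242 = 0.00526P*, so P* = 0.326/0.00526 = 61.9.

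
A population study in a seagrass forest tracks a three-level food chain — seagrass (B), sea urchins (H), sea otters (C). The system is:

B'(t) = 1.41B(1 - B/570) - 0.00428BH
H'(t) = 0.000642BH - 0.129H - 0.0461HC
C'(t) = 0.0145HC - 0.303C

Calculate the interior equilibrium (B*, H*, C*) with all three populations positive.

B* ≈ 534, H* ≈ 20.9, C* ≈ 4.64

From dC/dt = 0: 0.0145H* = 0.303, so H* = 20.9.
From dB/dt = 0: 1.41(1 - B*/570) = 0.00428·20.9, giving B* = 570·(1 - 0.0634) = 534.
From dH/dt = 0: 0.000642·534 - 0.129 = 0.0461C*, so C* = 0.214/0.0461 = 4.64.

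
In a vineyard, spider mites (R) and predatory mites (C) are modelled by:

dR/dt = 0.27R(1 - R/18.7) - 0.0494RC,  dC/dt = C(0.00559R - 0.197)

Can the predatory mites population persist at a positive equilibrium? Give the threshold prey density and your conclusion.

The predator equation gives dC/dt > 0 only when R > 0.197/0.00559 = 35.2.
Without the predator, R → K = 18.7. Since 18.7 < 35.2, the predator cannot invade.

Threshold R = 35.2; K < 35.2, so no, the predator goes extinct.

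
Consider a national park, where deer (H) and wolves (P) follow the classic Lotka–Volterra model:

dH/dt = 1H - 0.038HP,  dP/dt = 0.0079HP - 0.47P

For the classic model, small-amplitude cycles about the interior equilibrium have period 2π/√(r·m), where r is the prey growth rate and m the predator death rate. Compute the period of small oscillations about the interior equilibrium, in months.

Here r = 1 and m = 0.47, so r·m = 0.47.
ω = √0.47 = 0.686 per month, hence T = 2π/ω ≈ 9.16 months.

T ≈ 9.16 months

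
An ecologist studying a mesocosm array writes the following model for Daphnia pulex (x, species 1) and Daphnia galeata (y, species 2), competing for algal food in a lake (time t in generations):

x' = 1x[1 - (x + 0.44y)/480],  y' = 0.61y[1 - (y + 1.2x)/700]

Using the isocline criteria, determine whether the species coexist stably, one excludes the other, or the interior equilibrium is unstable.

stable coexistence

Compare the nullcline intercepts: K1/α12 = 480/0.44 = 1090 > K2 = 700; K2/α21 = 700/1.2 = 583 > K1 = 480.
Since both inequalities hold, each species can invade when rare, so the interior equilibrium is stable.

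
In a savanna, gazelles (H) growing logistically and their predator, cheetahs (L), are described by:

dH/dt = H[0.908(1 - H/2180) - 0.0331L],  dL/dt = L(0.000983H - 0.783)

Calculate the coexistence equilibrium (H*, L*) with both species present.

H* ≈ 797, L* ≈ 17.4

From dL/dt = 0 with L > 0: 0.000983H* = 0.783, so H* = 797.
Substitute into dH/dt = 0: 0.908(1 - 797/2180) = 0.0331L*.
The bracket is 0.635, giving L* = 0.576/0.0331 = 17.4.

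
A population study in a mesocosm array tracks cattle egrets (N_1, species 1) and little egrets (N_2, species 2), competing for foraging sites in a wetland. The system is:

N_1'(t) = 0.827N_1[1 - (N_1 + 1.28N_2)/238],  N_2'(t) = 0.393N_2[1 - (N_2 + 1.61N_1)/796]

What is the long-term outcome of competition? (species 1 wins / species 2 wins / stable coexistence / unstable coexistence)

species 2 excludes species 1

Compare the nullcline intercepts: K1/α12 = 238/1.28 = 186 < K2 = 796; K2/α21 = 796/1.61 = 494 > K1 = 238.
Since the inequalities point opposite ways, species 2 can invade but species 1 cannot.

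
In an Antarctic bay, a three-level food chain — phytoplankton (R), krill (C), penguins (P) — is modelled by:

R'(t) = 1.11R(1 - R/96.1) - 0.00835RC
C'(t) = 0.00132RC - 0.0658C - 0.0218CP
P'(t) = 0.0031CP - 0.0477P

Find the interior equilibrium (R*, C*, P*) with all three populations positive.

R* ≈ 85, C* ≈ 15.4, P* ≈ 2.13

From dP/dt = 0: 0.0031C* = 0.0477, so C* = 15.4.
From dR/dt = 0: 1.11(1 - R*/96.1) = 0.00835·15.4, giving R* = 96.1·(1 - 0.116) = 85.
From dC/dt = 0: 0.00132·85 - 0.0658 = 0.0218P*, so P* = 0.0464/0.0218 = 2.13.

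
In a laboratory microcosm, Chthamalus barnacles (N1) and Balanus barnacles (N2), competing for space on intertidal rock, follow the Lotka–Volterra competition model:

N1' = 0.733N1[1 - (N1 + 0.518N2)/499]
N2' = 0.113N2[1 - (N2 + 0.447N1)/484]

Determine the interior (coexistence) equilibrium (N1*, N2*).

Setting both brackets to zero gives the nullclines N1 + 0.518N2 = 499 and 0.447N1 + N2 = 484.
Substituting N2 = 484 - 0.447N1 into the first: N1(1 - 0.518·0.447) = 499 - 0.518·484.
So N1* = 248/0.768 = 323, and then N2* = 484 - 0.447·323 = 340.

N1* ≈ 323, N2* ≈ 340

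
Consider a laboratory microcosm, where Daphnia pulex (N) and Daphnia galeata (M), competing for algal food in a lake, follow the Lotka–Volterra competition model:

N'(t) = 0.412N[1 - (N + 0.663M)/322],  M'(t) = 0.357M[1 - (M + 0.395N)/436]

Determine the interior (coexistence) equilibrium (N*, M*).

N* ≈ 44.6, M* ≈ 418

Setting both brackets to zero gives the nullclines N + 0.663M = 322 and 0.395N + M = 436.
Substituting M = 436 - 0.395N into the first: N(1 - 0.663·0.395) = 322 - 0.663·436.
So N* = 32.9/0.738 = 44.6, and then M* = 436 - 0.395·44.6 = 418.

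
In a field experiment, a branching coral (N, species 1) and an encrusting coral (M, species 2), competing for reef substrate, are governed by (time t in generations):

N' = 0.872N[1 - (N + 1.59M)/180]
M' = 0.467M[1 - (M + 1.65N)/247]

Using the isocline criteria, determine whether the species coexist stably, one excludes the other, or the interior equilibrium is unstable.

Compare the nullcline intercepts: K1/α12 = 180/1.59 = 113 < K2 = 247; K2/α21 = 247/1.65 = 150 < K1 = 180.
Since both are reversed, neither can invade when rare; the interior point is a saddle.

unstable coexistence (outcome depends on initial conditions)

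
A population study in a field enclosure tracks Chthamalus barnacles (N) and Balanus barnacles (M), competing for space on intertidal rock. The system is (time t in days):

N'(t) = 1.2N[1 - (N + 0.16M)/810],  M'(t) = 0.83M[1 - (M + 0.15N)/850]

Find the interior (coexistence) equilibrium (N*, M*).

N* ≈ 691, M* ≈ 746

Setting both brackets to zero gives the nullclines N + 0.16M = 810 and 0.15N + M = 850.
Substituting M = 850 - 0.15N into the first: N(1 - 0.16·0.15) = 810 - 0.16·850.
So N* = 674/0.976 = 691, and then M* = 850 - 0.15·691 = 746.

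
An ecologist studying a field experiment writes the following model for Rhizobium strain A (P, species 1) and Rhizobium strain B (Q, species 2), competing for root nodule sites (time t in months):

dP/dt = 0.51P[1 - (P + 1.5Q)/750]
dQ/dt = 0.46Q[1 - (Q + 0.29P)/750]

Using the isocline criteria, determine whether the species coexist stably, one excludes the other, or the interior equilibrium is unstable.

Compare the nullcline intercepts: K1/α12 = 750/1.5 = 500 < K2 = 750; K2/α21 = 750/0.29 = 2590 > K1 = 750.
Since the inequalities point opposite ways, species 2 can invade but species 1 cannot.

species 2 excludes species 1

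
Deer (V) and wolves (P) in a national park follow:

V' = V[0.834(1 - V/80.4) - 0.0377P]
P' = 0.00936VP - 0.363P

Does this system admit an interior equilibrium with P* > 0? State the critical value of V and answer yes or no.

The predator equation gives dP/dt > 0 only when V > 0.363/0.00936 = 38.8.
Without the predator, V → K = 80.4. Since 80.4 > 38.8, the predator can invade and persist.

Threshold V = 38.8; K > 38.8, so yes, the predator persists.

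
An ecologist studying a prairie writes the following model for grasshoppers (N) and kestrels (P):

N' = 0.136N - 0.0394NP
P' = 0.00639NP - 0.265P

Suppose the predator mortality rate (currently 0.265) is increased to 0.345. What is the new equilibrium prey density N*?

N* ≈ 54

At the interior fixed point, setting dP/dt = 0 with P > 0 fixes N* = (predator death rate)/(NP coefficient) — independent of the other coefficients.
With the change, N* = 0.345/0.00639 = 54; it rises from 41.5.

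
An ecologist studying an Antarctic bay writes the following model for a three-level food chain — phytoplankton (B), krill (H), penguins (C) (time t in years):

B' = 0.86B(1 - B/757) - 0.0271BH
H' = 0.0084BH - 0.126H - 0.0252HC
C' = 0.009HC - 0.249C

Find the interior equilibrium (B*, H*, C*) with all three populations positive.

From dC/dt = 0: 0.009H* = 0.249, so H* = 27.7.
From dB/dt = 0: 0.86(1 - B*/757) = 0.0271·27.7, giving B* = 757·(1 - 0.872) = 97.
From dH/dt = 0: 0.0084·97 - 0.126 = 0.0252C*, so C* = 0.689/0.0252 = 27.3.

B* ≈ 97, H* ≈ 27.7, C* ≈ 27.3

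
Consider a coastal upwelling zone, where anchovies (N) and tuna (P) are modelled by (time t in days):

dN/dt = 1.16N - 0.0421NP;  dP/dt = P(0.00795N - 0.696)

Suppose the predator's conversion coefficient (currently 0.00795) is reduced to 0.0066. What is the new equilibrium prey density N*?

N* ≈ 105

At the interior fixed point, setting dP/dt = 0 with P > 0 fixes N* = (predator death rate)/(NP coefficient) — independent of the other coefficients.
With the change, N* = 0.696/0.0066 = 105; it rises from 87.5.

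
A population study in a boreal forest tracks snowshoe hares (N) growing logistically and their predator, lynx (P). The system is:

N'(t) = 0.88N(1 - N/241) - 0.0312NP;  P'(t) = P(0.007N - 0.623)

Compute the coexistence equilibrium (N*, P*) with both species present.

From dP/dt = 0 with P > 0: 0.007N* = 0.623, so N* = 89.
Substitute into dN/dt = 0: 0.88(1 - 89/241) = 0.0312P*.
The bracket is 0.631, giving P* = 0.555/0.0312 = 17.8.

N* ≈ 89, P* ≈ 17.8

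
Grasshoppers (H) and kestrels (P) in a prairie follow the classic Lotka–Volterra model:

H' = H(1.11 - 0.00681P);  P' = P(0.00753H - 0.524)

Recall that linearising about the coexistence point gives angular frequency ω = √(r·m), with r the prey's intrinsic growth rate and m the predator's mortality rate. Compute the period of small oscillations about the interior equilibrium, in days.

T ≈ 8.24 days

Here r = 1.11 and m = 0.524, so r·m = 0.582.
ω = √0.582 = 0.763 per day, hence T = 2π/ω ≈ 8.24 days.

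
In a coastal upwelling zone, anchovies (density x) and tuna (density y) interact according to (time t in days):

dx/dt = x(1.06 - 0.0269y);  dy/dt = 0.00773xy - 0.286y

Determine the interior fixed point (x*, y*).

Set dy/dt = 0 with y > 0: 0.00773x - 0.286 = 0, so x* = 0.286/0.00773 = 37.
Set dx/dt = 0 with x > 0: 1.06 - 0.0269y = 0, so y* = 1.06/0.0269 = 39.4.

x* ≈ 37, y* ≈ 39.4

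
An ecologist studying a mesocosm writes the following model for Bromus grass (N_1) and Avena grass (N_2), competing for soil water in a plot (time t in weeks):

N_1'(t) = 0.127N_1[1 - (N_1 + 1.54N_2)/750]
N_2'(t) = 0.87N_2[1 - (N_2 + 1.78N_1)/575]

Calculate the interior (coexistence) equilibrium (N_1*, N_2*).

N_1* ≈ 77.8, N_2* ≈ 436

Setting both brackets to zero gives the nullclines N_1 + 1.54N_2 = 750 and 1.78N_1 + N_2 = 575.
Substituting N_2 = 575 - 1.78N_1 into the first: N_1(1 - 1.54·1.78) = 750 - 1.54·575.
So N_1* = -136/-1.74 = 77.8, and then N_2* = 575 - 1.78·77.8 = 436.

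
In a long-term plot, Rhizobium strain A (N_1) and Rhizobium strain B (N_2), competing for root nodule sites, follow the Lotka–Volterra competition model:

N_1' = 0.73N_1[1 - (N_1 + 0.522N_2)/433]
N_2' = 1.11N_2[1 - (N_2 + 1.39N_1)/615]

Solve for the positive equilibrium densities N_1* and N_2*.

N_1* ≈ 408, N_2* ≈ 47.8

Setting both brackets to zero gives the nullclines N_1 + 0.522N_2 = 433 and 1.39N_1 + N_2 = 615.
Substituting N_2 = 615 - 1.39N_1 into the first: N_1(1 - 0.522·1.39) = 433 - 0.522·615.
So N_1* = 112/0.274 = 408, and then N_2* = 615 - 1.39·408 = 47.8.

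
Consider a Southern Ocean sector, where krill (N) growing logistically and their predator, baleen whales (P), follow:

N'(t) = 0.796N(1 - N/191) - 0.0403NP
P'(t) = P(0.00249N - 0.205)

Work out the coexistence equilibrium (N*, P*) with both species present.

N* ≈ 82.3, P* ≈ 11.2

From dP/dt = 0 with P > 0: 0.00249N* = 0.205, so N* = 82.3.
Substitute into dN/dt = 0: 0.796(1 - 82.3/191) = 0.0403P*.
The bracket is 0.569, giving P* = 0.453/0.0403 = 11.2.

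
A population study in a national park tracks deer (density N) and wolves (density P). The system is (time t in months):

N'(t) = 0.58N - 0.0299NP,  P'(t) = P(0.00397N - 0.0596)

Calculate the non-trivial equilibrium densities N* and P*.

Set dP/dt = 0 with P > 0: 0.00397N - 0.0596 = 0, so N* = 0.0596/0.00397 = 15.
Set dN/dt = 0 with N > 0: 0.58 - 0.0299P = 0, so P* = 0.58/0.0299 = 19.4.

N* ≈ 15, P* ≈ 19.4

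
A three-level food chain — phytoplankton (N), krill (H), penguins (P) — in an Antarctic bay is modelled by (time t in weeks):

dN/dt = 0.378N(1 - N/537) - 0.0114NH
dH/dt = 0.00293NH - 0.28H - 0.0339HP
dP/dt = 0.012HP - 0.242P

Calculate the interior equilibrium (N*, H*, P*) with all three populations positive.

N* ≈ 210, H* ≈ 20.2, P* ≈ 9.93

From dP/dt = 0: 0.012H* = 0.242, so H* = 20.2.
From dN/dt = 0: 0.378(1 - N*/537) = 0.0114·20.2, giving N* = 537·(1 - 0.608) = 210.
From dH/dt = 0: 0.00293·210 - 0.28 = 0.0339P*, so P* = 0.336/0.0339 = 9.93.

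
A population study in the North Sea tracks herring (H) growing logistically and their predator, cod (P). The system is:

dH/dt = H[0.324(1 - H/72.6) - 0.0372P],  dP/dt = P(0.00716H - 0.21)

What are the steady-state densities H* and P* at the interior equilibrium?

H* ≈ 29.3, P* ≈ 5.19

From dP/dt = 0 with P > 0: 0.00716H* = 0.21, so H* = 29.3.
Substitute into dH/dt = 0: 0.324(1 - 29.3/72.6) = 0.0372P*.
The bracket is 0.596, giving P* = 0.193/0.0372 = 5.19.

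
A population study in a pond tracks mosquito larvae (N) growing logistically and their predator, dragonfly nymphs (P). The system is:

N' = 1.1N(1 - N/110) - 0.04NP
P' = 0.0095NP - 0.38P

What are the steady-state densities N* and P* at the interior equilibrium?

N* ≈ 40, P* ≈ 17.5

From dP/dt = 0 with P > 0: 0.0095N* = 0.38, so N* = 40.
Substitute into dN/dt = 0: 1.1(1 - 40/110) = 0.04P*.
The bracket is 0.636, giving P* = 0.7/0.04 = 17.5.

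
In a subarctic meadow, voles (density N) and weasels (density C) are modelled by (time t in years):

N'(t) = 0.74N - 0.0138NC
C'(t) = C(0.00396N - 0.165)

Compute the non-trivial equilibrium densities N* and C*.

N* ≈ 41.7, C* ≈ 53.6

Set dC/dt = 0 with C > 0: 0.00396N - 0.165 = 0, so N* = 0.165/0.00396 = 41.7.
Set dN/dt = 0 with N > 0: 0.74 - 0.0138C = 0, so C* = 0.74/0.0138 = 53.6.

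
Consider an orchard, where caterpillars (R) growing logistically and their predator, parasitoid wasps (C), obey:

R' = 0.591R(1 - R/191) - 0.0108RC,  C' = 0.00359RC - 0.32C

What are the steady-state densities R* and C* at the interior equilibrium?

From dC/dt = 0 with C > 0: 0.00359R* = 0.32, so R* = 89.1.
Substitute into dR/dt = 0: 0.591(1 - 89.1/191) = 0.0108C*.
The bracket is 0.533, giving C* = 0.315/0.0108 = 29.2.

R* ≈ 89.1, C* ≈ 29.2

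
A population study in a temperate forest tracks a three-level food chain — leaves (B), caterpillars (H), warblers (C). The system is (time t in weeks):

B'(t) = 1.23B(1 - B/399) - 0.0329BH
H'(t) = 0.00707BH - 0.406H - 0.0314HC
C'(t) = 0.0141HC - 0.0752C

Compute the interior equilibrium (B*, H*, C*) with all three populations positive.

From dC/dt = 0: 0.0141H* = 0.0752, so H* = 5.33.
From dB/dt = 0: 1.23(1 - B*/399) = 0.0329·5.33, giving B* = 399·(1 - 0.143) = 342.
From dH/dt = 0: 0.00707·342 - 0.406 = 0.0314C*, so C* = 2.01/0.0314 = 64.1.

B* ≈ 342, H* ≈ 5.33, C* ≈ 64.1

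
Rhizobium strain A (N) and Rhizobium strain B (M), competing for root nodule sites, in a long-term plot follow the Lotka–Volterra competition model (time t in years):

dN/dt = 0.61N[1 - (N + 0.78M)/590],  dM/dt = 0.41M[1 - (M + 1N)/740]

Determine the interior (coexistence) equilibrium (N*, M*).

Setting both brackets to zero gives the nullclines N + 0.78M = 590 and 1N + M = 740.
Substituting M = 740 - 1N into the first: N(1 - 0.78·1) = 590 - 0.78·740.
So N* = 12.8/0.22 = 58.2, and then M* = 740 - 1·58.2 = 682.

N* ≈ 58.2, M* ≈ 682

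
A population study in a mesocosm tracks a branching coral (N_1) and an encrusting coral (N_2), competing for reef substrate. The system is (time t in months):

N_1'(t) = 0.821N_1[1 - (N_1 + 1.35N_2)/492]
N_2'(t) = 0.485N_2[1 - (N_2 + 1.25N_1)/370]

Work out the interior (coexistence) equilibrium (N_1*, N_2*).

Setting both brackets to zero gives the nullclines N_1 + 1.35N_2 = 492 and 1.25N_1 + N_2 = 370.
Substituting N_2 = 370 - 1.25N_1 into the first: N_1(1 - 1.35·1.25) = 492 - 1.35·370.
So N_1* = -7.5/-0.688 = 10.9, and then N_2* = 370 - 1.25·10.9 = 356.

N_1* ≈ 10.9, N_2* ≈ 356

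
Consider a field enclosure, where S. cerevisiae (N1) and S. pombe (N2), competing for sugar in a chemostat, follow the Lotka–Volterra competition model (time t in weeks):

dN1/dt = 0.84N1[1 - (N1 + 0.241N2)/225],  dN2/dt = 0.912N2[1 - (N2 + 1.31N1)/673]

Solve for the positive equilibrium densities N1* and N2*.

N1* ≈ 91.8, N2* ≈ 553

Setting both brackets to zero gives the nullclines N1 + 0.241N2 = 225 and 1.31N1 + N2 = 673.
Substituting N2 = 673 - 1.31N1 into the first: N1(1 - 0.241·1.31) = 225 - 0.241·673.
So N1* = 62.8/0.684 = 91.8, and then N2* = 673 - 1.31·91.8 = 553.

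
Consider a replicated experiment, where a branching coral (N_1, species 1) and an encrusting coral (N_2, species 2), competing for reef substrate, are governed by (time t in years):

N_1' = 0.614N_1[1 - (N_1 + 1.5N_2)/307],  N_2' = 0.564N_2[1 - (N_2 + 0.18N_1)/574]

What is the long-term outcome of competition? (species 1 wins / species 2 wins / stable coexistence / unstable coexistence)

species 2 excludes species 1

Compare the nullcline intercepts: K1/α12 = 307/1.5 = 205 < K2 = 574; K2/α21 = 574/0.18 = 3190 > K1 = 307.
Since the inequalities point opposite ways, species 2 can invade but species 1 cannot.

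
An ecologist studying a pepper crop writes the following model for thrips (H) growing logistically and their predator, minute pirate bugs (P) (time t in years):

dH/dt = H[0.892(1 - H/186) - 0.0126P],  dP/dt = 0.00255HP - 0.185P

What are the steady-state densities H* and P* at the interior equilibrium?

From dP/dt = 0 with P > 0: 0.00255H* = 0.185, so H* = 72.5.
Substitute into dH/dt = 0: 0.892(1 - 72.5/186) = 0.0126P*.
The bracket is 0.61, giving P* = 0.544/0.0126 = 43.2.

H* ≈ 72.5, P* ≈ 43.2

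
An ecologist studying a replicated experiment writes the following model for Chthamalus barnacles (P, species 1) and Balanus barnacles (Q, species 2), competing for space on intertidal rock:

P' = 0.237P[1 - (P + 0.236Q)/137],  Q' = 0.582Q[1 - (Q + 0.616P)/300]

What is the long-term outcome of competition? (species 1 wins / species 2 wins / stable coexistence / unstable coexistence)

stable coexistence

Compare the nullcline intercepts: K1/α12 = 137/0.236 = 581 > K2 = 300; K2/α21 = 300/0.616 = 487 > K1 = 137.
Since both inequalities hold, each species can invade when rare, so the interior equilibrium is stable.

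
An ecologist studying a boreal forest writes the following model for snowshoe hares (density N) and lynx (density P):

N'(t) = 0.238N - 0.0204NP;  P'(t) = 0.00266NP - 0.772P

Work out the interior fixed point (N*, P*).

Set dP/dt = 0 with P > 0: 0.00266N - 0.772 = 0, so N* = 0.772/0.00266 = 290.
Set dN/dt = 0 with N > 0: 0.238 - 0.0204P = 0, so P* = 0.238/0.0204 = 11.7.

N* ≈ 290, P* ≈ 11.7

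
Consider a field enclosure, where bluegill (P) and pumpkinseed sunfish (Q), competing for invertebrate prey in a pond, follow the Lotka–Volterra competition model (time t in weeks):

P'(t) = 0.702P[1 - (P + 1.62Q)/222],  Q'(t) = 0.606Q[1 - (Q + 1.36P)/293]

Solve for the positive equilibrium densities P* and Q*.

P* ≈ 210, Q* ≈ 7.41

Setting both brackets to zero gives the nullclines P + 1.62Q = 222 and 1.36P + Q = 293.
Substituting Q = 293 - 1.36P into the first: P(1 - 1.62·1.36) = 222 - 1.62·293.
So P* = -253/-1.2 = 210, and then Q* = 293 - 1.36·210 = 7.41.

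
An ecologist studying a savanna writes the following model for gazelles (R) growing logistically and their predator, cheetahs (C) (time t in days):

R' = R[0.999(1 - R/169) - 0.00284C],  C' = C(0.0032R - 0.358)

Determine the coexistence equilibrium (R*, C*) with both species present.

From dC/dt = 0 with C > 0: 0.0032R* = 0.358, so R* = 112.
Substitute into dR/dt = 0: 0.999(1 - 112/169) = 0.00284C*.
The bracket is 0.338, giving C* = 0.338/0.00284 = 119.

R* ≈ 112, C* ≈ 119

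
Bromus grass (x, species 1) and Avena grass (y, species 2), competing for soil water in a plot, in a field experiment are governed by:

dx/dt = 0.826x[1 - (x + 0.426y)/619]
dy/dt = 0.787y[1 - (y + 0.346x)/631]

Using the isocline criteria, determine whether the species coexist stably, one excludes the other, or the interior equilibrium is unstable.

Compare the nullcline intercepts: K1/α12 = 619/0.426 = 1450 > K2 = 631; K2/α21 = 631/0.346 = 1820 > K1 = 619.
Since both inequalities hold, each species can invade when rare, so the interior equilibrium is stable.

stable coexistence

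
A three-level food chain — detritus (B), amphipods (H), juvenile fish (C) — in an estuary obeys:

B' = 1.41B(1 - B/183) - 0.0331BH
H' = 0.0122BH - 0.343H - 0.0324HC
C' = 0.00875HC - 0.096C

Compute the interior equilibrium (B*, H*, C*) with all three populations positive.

From dC/dt = 0: 0.00875H* = 0.096, so H* = 11.
From dB/dt = 0: 1.41(1 - B*/183) = 0.0331·11, giving B* = 183·(1 - 0.258) = 136.
From dH/dt = 0: 0.0122·136 - 0.343 = 0.0324C*, so C* = 1.31/0.0324 = 40.6.

B* ≈ 136, H* ≈ 11, C* ≈ 40.6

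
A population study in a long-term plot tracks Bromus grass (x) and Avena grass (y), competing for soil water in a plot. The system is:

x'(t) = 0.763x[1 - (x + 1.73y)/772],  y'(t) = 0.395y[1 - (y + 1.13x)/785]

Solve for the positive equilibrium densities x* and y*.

Setting both brackets to zero gives the nullclines x + 1.73y = 772 and 1.13x + y = 785.
Substituting y = 785 - 1.13x into the first: x(1 - 1.73·1.13) = 772 - 1.73·785.
So x* = -586/-0.955 = 614, and then y* = 785 - 1.13·614 = 91.5.

x* ≈ 614, y* ≈ 91.5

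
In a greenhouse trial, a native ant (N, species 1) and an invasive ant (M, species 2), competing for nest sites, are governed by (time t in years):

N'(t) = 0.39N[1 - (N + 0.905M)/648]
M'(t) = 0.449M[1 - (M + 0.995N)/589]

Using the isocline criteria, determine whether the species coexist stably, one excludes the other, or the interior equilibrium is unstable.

species 1 excludes species 2

Compare the nullcline intercepts: K1/α12 = 648/0.905 = 716 > K2 = 589; K2/α21 = 589/0.995 = 592 < K1 = 648.
Since the inequalities point opposite ways, species 1 can invade but species 2 cannot.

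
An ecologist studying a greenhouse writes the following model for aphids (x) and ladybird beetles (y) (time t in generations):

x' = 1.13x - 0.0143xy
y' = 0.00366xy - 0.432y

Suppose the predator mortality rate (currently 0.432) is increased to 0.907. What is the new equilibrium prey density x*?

At the interior fixed point, setting dy/dt = 0 with y > 0 fixes x* = (predator death rate)/(xy coefficient) — independent of the other coefficients.
With the change, x* = 0.907/0.00366 = 248; it rises from 118.

x* ≈ 248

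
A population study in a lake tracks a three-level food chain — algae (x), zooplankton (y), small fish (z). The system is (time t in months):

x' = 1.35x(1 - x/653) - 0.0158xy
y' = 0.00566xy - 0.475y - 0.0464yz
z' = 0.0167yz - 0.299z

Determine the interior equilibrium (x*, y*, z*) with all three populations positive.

From dz/dt = 0: 0.0167y* = 0.299, so y* = 17.9.
From dx/dt = 0: 1.35(1 - x*/653) = 0.0158·17.9, giving x* = 653·(1 - 0.21) = 516.
From dy/dt = 0: 0.00566·516 - 0.475 = 0.0464z*, so z* = 2.45/0.0464 = 52.7.

x* ≈ 516, y* ≈ 17.9, z* ≈ 52.7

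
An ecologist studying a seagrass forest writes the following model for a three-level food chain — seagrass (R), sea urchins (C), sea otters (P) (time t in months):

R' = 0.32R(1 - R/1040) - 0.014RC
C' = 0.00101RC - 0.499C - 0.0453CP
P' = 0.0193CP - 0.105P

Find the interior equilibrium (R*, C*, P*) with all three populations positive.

From dP/dt = 0: 0.0193C* = 0.105, so C* = 5.44.
From dR/dt = 0: 0.32(1 - R*/1040) = 0.014·5.44, giving R* = 1040·(1 - 0.238) = 792.
From dC/dt = 0: 0.00101·792 - 0.499 = 0.0453P*, so P* = 0.301/0.0453 = 6.65.

R* ≈ 792, C* ≈ 5.44, P* ≈ 6.65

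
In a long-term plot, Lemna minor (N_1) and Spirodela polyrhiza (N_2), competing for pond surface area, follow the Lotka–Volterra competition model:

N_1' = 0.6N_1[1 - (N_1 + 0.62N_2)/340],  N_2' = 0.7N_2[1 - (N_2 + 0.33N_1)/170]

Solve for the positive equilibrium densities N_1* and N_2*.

N_1* ≈ 295, N_2* ≈ 72.7

Setting both brackets to zero gives the nullclines N_1 + 0.62N_2 = 340 and 0.33N_1 + N_2 = 170.
Substituting N_2 = 170 - 0.33N_1 into the first: N_1(1 - 0.62·0.33) = 340 - 0.62·170.
So N_1* = 235/0.795 = 295, and then N_2* = 170 - 0.33·295 = 72.7.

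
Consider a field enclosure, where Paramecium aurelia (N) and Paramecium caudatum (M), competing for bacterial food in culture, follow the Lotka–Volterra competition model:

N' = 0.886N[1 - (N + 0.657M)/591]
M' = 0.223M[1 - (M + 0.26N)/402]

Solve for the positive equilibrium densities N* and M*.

N* ≈ 394, M* ≈ 300

Setting both brackets to zero gives the nullclines N + 0.657M = 591 and 0.26N + M = 402.
Substituting M = 402 - 0.26N into the first: N(1 - 0.657·0.26) = 591 - 0.657·402.
So N* = 327/0.829 = 394, and then M* = 402 - 0.26·394 = 300.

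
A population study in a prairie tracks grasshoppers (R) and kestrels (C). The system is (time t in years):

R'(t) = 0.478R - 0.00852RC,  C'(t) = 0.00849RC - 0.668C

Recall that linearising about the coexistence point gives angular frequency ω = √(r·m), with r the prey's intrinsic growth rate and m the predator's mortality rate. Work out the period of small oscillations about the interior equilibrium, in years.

Here r = 0.478 and m = 0.668, so r·m = 0.319.
ω = √0.319 = 0.565 per year, hence T = 2π/ω ≈ 11.1 years.

T ≈ 11.1 years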